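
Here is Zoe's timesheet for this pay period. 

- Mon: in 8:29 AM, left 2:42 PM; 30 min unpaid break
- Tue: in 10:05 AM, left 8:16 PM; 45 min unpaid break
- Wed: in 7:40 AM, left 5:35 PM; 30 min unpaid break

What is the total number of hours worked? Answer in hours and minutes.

Mon: 8:29 AM–2:42 PM = 6 h 13 min; less 30 min break → 5 h 43 min
Tue: 10:05 AM–8:16 PM = 10 h 11 min; less 45 min break → 9 h 26 min
Wed: 7:40 AM–5:35 PM = 9 h 55 min; less 30 min break → 9 h 25 min
Total: 5 h 43 min + 9 h 26 min + 9 h 25 min = 24 h 34 min.

24 h 34 min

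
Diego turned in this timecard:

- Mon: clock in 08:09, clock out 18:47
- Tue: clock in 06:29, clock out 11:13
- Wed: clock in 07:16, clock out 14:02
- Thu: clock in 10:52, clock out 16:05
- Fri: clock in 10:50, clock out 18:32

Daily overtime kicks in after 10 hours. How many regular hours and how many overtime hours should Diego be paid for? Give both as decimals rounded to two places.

Mon: 08:09–18:47 = 10 h 38 min
Tue: 06:29–11:13 = 4 h 44 min
Wed: 07:16–14:02 = 6 h 46 min
Thu: 10:52–16:05 = 5 h 13 min
Fri: 10:50–18:32 = 7 h 42 min
Mon reg 10 h 0 min / OT 0 h 38 min; Tue reg 4 h 44 min / OT 0 h 0 min; Wed reg 6 h 46 min / OT 0 h 0 min; Thu reg 5 h 13 min / OT 0 h 0 min; Fri reg 7 h 42 min / OT 0 h 0 min.
Totals: regular 34 h 25 min, overtime 0 h 38 min.

Regular 34.42 hours, overtime 0.63 hours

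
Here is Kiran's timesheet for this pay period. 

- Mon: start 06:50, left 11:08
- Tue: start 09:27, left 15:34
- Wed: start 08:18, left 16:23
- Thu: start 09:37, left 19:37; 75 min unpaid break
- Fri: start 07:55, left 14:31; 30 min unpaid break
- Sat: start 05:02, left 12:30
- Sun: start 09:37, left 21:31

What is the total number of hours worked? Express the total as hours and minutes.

52 h 43 min

Mon: 06:50–11:08 = 4 h 18 min
Tue: 09:27–15:34 = 6 h 7 min
Wed: 08:18–16:23 = 8 h 5 min
Thu: 09:37–19:37 = 10 h 0 min; less 75 min break → 8 h 45 min
Fri: 07:55–14:31 = 6 h 36 min; less 30 min break → 6 h 6 min
Sat: 05:02–12:30 = 7 h 28 min
Sun: 09:37–21:31 = 11 h 54 min
Total: 4 h 18 min + 6 h 7 min + 8 h 5 min + 8 h 45 min + 6 h 6 min + 7 h 28 min + 11 h 54 min = 52 h 43 min.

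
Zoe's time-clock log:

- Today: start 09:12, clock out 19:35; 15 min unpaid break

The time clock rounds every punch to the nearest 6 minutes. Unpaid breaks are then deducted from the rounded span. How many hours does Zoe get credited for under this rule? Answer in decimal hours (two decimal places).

Today: in 09:12→09:12, out 19:35→19:36; 10 h 24 min − 15 min = 10 h 9 min

10.15 hours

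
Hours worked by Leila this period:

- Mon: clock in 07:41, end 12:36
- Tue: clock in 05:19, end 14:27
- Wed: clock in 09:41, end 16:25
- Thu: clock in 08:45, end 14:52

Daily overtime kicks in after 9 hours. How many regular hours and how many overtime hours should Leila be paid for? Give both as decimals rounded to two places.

Mon: 07:41–12:36 = 4 h 55 min
Tue: 05:19–14:27 = 9 h 8 min
Wed: 09:41–16:25 = 6 h 44 min
Thu: 08:45–14:52 = 6 h 7 min
Mon reg 4 h 55 min / OT 0 h 0 min; Tue reg 9 h 0 min / OT 0 h 8 min; Wed reg 6 h 44 min / OT 0 h 0 min; Thu reg 6 h 7 min / OT 0 h 0 min.
Totals: regular 26 h 46 min, overtime 0 h 8 min.

Regular 26.77 hours, overtime 0.13 hours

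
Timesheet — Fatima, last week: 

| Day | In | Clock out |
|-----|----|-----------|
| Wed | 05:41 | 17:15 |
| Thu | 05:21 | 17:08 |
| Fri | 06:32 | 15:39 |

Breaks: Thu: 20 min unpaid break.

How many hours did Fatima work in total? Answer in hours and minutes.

32 h 8 min

Wed: 05:41–17:15 = 11 h 34 min
Thu: 05:21–17:08 = 11 h 47 min; less 20 min break → 11 h 27 min
Fri: 06:32–15:39 = 9 h 7 min
Total: 11 h 34 min + 11 h 27 min + 9 h 7 min = 32 h 8 min.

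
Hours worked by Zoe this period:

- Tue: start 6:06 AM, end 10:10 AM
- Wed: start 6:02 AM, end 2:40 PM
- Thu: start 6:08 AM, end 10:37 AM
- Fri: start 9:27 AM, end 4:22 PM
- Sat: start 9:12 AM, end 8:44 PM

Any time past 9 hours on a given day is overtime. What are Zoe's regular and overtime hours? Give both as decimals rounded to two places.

Tue: 6:06 AM–10:10 AM = 4 h 4 min
Wed: 6:02 AM–2:40 PM = 8 h 38 min
Thu: 6:08 AM–10:37 AM = 4 h 29 min
Fri: 9:27 AM–4:22 PM = 6 h 55 min
Sat: 9:12 AM–8:44 PM = 11 h 32 min
Tue reg 4 h 4 min / OT 0 h 0 min; Wed reg 8 h 38 min / OT 0 h 0 min; Thu reg 4 h 29 min / OT 0 h 0 min; Fri reg 6 h 55 min / OT 0 h 0 min; Sat reg 9 h 0 min / OT 2 h 32 min.
Totals: regular 33 h 6 min, overtime 2 h 32 min.

Regular 33.10 hours, overtime 2.53 hours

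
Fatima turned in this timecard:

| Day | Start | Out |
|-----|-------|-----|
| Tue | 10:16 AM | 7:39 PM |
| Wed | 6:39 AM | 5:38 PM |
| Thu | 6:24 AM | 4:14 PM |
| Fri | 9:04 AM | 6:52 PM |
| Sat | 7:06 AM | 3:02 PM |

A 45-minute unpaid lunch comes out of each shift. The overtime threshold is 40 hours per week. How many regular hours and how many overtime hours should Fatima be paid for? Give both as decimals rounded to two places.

Regular 40.00 hours, overtime 4.18 hours

Tue: 10:16 AM–7:39 PM = 9 h 23 min; less 45 min break → 8 h 38 min
Wed: 6:39 AM–5:38 PM = 10 h 59 min; less 45 min break → 10 h 14 min
Thu: 6:24 AM–4:14 PM = 9 h 50 min; less 45 min break → 9 h 5 min
Fri: 9:04 AM–6:52 PM = 9 h 48 min; less 45 min break → 9 h 3 min
Sat: 7:06 AM–3:02 PM = 7 h 56 min; less 45 min break → 7 h 11 min
Total worked: 44 h 11 min = 44.18 h.
Threshold 40 h → overtime 4 h 11 min, regular 40 h 0 min.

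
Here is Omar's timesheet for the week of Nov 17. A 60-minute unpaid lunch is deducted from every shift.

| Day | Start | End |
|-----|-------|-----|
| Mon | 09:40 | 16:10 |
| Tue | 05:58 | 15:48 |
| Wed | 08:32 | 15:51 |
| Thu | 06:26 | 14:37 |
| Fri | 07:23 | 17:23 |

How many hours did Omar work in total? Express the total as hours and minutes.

Mon: 09:40–16:10 = 6 h 30 min; less 60 min break → 5 h 30 min
Tue: 05:58–15:48 = 9 h 50 min; less 60 min break → 8 h 50 min
Wed: 08:32–15:51 = 7 h 19 min; less 60 min break → 6 h 19 min
Thu: 06:26–14:37 = 8 h 11 min; less 60 min break → 7 h 11 min
Fri: 07:23–17:23 = 10 h 0 min; less 60 min break → 9 h 0 min
Total: 5 h 30 min + 8 h 50 min + 6 h 19 min + 7 h 11 min + 9 h 0 min = 36 h 50 min.

36 h 50 min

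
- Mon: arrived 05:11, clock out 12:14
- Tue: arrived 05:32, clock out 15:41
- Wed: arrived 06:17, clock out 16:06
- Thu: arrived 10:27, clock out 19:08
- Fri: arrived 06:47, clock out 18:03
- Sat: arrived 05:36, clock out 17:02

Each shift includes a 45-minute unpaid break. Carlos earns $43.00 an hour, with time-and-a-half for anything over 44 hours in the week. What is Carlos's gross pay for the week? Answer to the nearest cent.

Mon: 05:11–12:14 = 7 h 3 min; less 45 min break → 6 h 18 min
Tue: 05:32–15:41 = 10 h 9 min; less 45 min break → 9 h 24 min
Wed: 06:17–16:06 = 9 h 49 min; less 45 min break → 9 h 4 min
Thu: 10:27–19:08 = 8 h 41 min; less 45 min break → 7 h 56 min
Fri: 06:47–18:03 = 11 h 16 min; less 45 min break → 10 h 31 min
Sat: 05:36–17:02 = 11 h 26 min; less 45 min break → 10 h 41 min
Total worked: 53 h 54 min = 3234 min.
Regular 44 h 0 min = 2640 min at $43.00/h; overtime 9 h 54 min = 594 min at $64.50/h.
Pay = (2640 × $43.00 + 594 × $64.50) ÷ 60 = $2530.55.

$2530.55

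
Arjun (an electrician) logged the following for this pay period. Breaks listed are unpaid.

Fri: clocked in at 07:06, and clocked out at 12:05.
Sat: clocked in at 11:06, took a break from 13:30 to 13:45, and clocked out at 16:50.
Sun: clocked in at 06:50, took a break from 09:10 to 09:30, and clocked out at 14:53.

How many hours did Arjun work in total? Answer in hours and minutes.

18 h 11 min

Fri: 07:06–12:05 = 4 h 59 min
Sat: 11:06–16:50 = 5 h 44 min; less 15 min break → 5 h 29 min
Sun: 06:50–14:53 = 8 h 3 min; less 20 min break → 7 h 43 min
Total: 4 h 59 min + 5 h 29 min + 7 h 43 min = 18 h 11 min.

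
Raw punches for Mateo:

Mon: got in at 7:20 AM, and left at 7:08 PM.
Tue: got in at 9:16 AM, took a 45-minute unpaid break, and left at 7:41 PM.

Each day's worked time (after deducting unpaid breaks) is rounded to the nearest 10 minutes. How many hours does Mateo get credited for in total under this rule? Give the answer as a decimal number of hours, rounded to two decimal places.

Mon: 7:20 AM–7:08 PM = 11 h 48 min → rounds to 11 h 50 min
Tue: 9:16 AM–7:41 PM = 10 h 25 min − 45 min = 9 h 40 min → rounds to 9 h 40 min
Total credited: 21 h 30 min.

21.50 hours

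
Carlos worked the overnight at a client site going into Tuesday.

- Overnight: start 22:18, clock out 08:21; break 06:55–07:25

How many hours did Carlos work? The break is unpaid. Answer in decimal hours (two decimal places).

9.55 hours

Overnight: 22:18 → midnight = 1 h 42 min; midnight → 08:21 = 8 h 21 min; span 10 h 3 min; less 30 min break → 9 h 33 min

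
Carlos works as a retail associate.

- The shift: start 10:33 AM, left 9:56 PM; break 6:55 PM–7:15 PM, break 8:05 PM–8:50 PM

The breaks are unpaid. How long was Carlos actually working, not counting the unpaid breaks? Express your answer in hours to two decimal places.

The shift: 10:33 AM–9:56 PM = 11 h 23 min; less 65 min break → 10 h 18 min

10.30 hours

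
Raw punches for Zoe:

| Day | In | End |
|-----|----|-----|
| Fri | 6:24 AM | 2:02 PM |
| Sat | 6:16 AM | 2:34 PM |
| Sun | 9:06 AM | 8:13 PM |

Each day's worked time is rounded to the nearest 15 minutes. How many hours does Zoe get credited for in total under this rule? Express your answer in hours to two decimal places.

Fri: 6:24 AM–2:02 PM = 7 h 38 min → rounds to 7 h 45 min
Sat: 6:16 AM–2:34 PM = 8 h 18 min → rounds to 8 h 15 min
Sun: 9:06 AM–8:13 PM = 11 h 7 min → rounds to 11 h 0 min
Total credited: 27 h 0 min.

27.00 hours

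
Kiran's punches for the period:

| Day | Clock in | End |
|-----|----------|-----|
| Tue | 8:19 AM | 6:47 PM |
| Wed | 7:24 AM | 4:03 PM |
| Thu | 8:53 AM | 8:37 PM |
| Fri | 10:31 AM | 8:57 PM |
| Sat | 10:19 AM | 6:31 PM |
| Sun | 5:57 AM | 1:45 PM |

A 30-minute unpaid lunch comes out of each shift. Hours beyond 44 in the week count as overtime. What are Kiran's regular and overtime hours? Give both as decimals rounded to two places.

Tue: 8:19 AM–6:47 PM = 10 h 28 min; less 30 min break → 9 h 58 min
Wed: 7:24 AM–4:03 PM = 8 h 39 min; less 30 min break → 8 h 9 min
Thu: 8:53 AM–8:37 PM = 11 h 44 min; less 30 min break → 11 h 14 min
Fri: 10:31 AM–8:57 PM = 10 h 26 min; less 30 min break → 9 h 56 min
Sat: 10:19 AM–6:31 PM = 8 h 12 min; less 30 min break → 7 h 42 min
Sun: 5:57 AM–1:45 PM = 7 h 48 min; less 30 min break → 7 h 18 min
Total worked: 54 h 17 min = 54.28 h.
Threshold 44 h → overtime 10 h 17 min, regular 44 h 0 min.

Regular 44.00 hours, overtime 10.28 hours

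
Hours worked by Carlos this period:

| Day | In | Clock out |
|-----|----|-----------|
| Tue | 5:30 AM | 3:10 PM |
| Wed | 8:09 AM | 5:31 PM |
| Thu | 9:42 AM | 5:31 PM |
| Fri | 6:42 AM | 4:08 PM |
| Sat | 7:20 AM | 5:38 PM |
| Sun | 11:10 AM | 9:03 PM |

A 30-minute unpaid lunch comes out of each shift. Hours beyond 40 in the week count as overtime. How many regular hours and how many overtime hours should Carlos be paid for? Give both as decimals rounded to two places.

Regular 40.00 hours, overtime 13.47 hours

Tue: 5:30 AM–3:10 PM = 9 h 40 min; less 30 min break → 9 h 10 min
Wed: 8:09 AM–5:31 PM = 9 h 22 min; less 30 min break → 8 h 52 min
Thu: 9:42 AM–5:31 PM = 7 h 49 min; less 30 min break → 7 h 19 min
Fri: 6:42 AM–4:08 PM = 9 h 26 min; less 30 min break → 8 h 56 min
Sat: 7:20 AM–5:38 PM = 10 h 18 min; less 30 min break → 9 h 48 min
Sun: 11:10 AM–9:03 PM = 9 h 53 min; less 30 min break → 9 h 23 min
Total worked: 53 h 28 min = 53.47 h.
Threshold 40 h → overtime 13 h 28 min, regular 40 h 0 min.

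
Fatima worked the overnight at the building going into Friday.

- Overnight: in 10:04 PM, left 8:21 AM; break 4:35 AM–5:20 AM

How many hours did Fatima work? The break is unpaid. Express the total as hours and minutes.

Overnight: 10:04 PM → midnight = 1 h 56 min; midnight → 8:21 AM = 8 h 21 min; span 10 h 17 min; less 45 min break → 9 h 32 min

9 h 32 min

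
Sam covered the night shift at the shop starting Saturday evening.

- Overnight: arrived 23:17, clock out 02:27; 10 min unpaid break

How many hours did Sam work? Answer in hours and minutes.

Overnight: 23:17 → midnight = 0 h 43 min; midnight → 02:27 = 2 h 27 min; span 3 h 10 min; less 10 min break → 3 h 0 min

3 h 0 min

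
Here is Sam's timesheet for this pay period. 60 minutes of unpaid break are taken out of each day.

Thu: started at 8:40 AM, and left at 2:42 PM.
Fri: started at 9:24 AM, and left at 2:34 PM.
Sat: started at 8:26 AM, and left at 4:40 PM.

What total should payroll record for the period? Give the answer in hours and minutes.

16 h 26 min

Thu: 8:40 AM–2:42 PM = 6 h 2 min; less 60 min break → 5 h 2 min
Fri: 9:24 AM–2:34 PM = 5 h 10 min; less 60 min break → 4 h 10 min
Sat: 8:26 AM–4:40 PM = 8 h 14 min; less 60 min break → 7 h 14 min
Total: 5 h 2 min + 4 h 10 min + 7 h 14 min = 16 h 26 min.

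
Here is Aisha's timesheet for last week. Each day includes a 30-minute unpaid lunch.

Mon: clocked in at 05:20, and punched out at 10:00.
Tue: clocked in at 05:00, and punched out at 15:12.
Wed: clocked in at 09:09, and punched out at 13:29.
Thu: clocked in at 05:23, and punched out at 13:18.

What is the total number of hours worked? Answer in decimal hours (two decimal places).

Mon: 05:20–10:00 = 4 h 40 min; less 30 min break → 4 h 10 min
Tue: 05:00–15:12 = 10 h 12 min; less 30 min break → 9 h 42 min
Wed: 09:09–13:29 = 4 h 20 min; less 30 min break → 3 h 50 min
Thu: 05:23–13:18 = 7 h 55 min; less 30 min break → 7 h 25 min
Total: 4 h 10 min + 9 h 42 min + 3 h 50 min + 7 h 25 min = 25 h 7 min.

25.12 hours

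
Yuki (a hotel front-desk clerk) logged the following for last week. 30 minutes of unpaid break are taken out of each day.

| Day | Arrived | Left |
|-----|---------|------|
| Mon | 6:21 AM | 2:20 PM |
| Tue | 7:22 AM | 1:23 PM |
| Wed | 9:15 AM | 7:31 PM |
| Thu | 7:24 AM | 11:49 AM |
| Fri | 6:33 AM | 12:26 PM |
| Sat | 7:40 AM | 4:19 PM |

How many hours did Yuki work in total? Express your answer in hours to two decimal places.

40.22 hours

Mon: 6:21 AM–2:20 PM = 7 h 59 min; less 30 min break → 7 h 29 min
Tue: 7:22 AM–1:23 PM = 6 h 1 min; less 30 min break → 5 h 31 min
Wed: 9:15 AM–7:31 PM = 10 h 16 min; less 30 min break → 9 h 46 min
Thu: 7:24 AM–11:49 AM = 4 h 25 min; less 30 min break → 3 h 55 min
Fri: 6:33 AM–12:26 PM = 5 h 53 min; less 30 min break → 5 h 23 min
Sat: 7:40 AM–4:19 PM = 8 h 39 min; less 30 min break → 8 h 9 min
Total: 7 h 29 min + 5 h 31 min + 9 h 46 min + 3 h 55 min + 5 h 23 min + 8 h 9 min = 40 h 13 min.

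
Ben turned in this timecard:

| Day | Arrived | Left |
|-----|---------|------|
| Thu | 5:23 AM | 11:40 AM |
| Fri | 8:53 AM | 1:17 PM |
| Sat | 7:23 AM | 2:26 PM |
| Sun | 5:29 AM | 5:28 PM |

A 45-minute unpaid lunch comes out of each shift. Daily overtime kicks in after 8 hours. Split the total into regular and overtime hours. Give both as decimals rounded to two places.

Thu: 5:23 AM–11:40 AM = 6 h 17 min; less 45 min break → 5 h 32 min
Fri: 8:53 AM–1:17 PM = 4 h 24 min; less 45 min break → 3 h 39 min
Sat: 7:23 AM–2:26 PM = 7 h 3 min; less 45 min break → 6 h 18 min
Sun: 5:29 AM–5:28 PM = 11 h 59 min; less 45 min break → 11 h 14 min
Thu reg 5 h 32 min / OT 0 h 0 min; Fri reg 3 h 39 min / OT 0 h 0 min; Sat reg 6 h 18 min / OT 0 h 0 min; Sun reg 8 h 0 min / OT 3 h 14 min.
Totals: regular 23 h 29 min, overtime 3 h 14 min.

Regular 23.48 hours, overtime 3.23 hours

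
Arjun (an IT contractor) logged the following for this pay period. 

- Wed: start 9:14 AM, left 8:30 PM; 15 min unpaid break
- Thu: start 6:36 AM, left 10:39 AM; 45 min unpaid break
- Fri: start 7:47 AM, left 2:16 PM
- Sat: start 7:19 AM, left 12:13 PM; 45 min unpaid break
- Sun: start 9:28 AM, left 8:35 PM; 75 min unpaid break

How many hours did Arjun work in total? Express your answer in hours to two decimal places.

Wed: 9:14 AM–8:30 PM = 11 h 16 min; less 15 min break → 11 h 1 min
Thu: 6:36 AM–10:39 AM = 4 h 3 min; less 45 min break → 3 h 18 min
Fri: 7:47 AM–2:16 PM = 6 h 29 min
Sat: 7:19 AM–12:13 PM = 4 h 54 min; less 45 min break → 4 h 9 min
Sun: 9:28 AM–8:35 PM = 11 h 7 min; less 75 min break → 9 h 52 min
Total: 11 h 1 min + 3 h 18 min + 6 h 29 min + 4 h 9 min + 9 h 52 min = 34 h 49 min.

34.82 hours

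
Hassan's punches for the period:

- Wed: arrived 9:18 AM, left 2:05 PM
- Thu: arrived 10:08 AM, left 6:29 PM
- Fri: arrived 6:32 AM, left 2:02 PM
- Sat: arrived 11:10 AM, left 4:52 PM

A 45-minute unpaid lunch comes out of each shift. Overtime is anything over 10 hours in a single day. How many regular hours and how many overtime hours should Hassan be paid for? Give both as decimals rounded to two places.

Wed: 9:18 AM–2:05 PM = 4 h 47 min; less 45 min break → 4 h 2 min
Thu: 10:08 AM–6:29 PM = 8 h 21 min; less 45 min break → 7 h 36 min
Fri: 6:32 AM–2:02 PM = 7 h 30 min; less 45 min break → 6 h 45 min
Sat: 11:10 AM–4:52 PM = 5 h 42 min; less 45 min break → 4 h 57 min
Wed reg 4 h 2 min / OT 0 h 0 min; Thu reg 7 h 36 min / OT 0 h 0 min; Fri reg 6 h 45 min / OT 0 h 0 min; Sat reg 4 h 57 min / OT 0 h 0 min.
Totals: regular 23 h 20 min, overtime 0 h 0 min.

Regular 23.33 hours, overtime 0.00 hours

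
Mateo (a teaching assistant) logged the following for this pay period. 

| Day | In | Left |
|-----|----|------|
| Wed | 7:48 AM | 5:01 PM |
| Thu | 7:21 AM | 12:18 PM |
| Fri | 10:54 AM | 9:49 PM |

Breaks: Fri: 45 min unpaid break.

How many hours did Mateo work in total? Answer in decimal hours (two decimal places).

24.33 hours

Wed: 7:48 AM–5:01 PM = 9 h 13 min
Thu: 7:21 AM–12:18 PM = 4 h 57 min
Fri: 10:54 AM–9:49 PM = 10 h 55 min; less 45 min break → 10 h 10 min
Total: 9 h 13 min + 4 h 57 min + 10 h 10 min = 24 h 20 min.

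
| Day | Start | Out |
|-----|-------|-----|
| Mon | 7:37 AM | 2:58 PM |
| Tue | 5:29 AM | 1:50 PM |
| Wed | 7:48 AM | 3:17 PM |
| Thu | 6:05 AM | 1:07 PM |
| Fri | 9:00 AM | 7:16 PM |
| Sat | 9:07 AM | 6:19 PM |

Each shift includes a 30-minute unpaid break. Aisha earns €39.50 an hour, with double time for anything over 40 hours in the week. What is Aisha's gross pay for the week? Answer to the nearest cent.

Mon: 7:37 AM–2:58 PM = 7 h 21 min; less 30 min break → 6 h 51 min
Tue: 5:29 AM–1:50 PM = 8 h 21 min; less 30 min break → 7 h 51 min
Wed: 7:48 AM–3:17 PM = 7 h 29 min; less 30 min break → 6 h 59 min
Thu: 6:05 AM–1:07 PM = 7 h 2 min; less 30 min break → 6 h 32 min
Fri: 9:00 AM–7:16 PM = 10 h 16 min; less 30 min break → 9 h 46 min
Sat: 9:07 AM–6:19 PM = 9 h 12 min; less 30 min break → 8 h 42 min
Total worked: 46 h 41 min = 2801 min.
Regular 40 h 0 min = 2400 min at €39.50/h; overtime 6 h 41 min = 401 min at €79.00/h.
Pay = (2400 × €39.50 + 401 × €79.00) ÷ 60 = €2107.98.

€2107.98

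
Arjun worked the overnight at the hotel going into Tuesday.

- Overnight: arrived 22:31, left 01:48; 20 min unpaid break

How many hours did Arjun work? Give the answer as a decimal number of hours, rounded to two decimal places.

2.95 hours

Overnight: 22:31 → midnight = 1 h 29 min; midnight → 01:48 = 1 h 48 min; span 3 h 17 min; less 20 min break → 2 h 57 min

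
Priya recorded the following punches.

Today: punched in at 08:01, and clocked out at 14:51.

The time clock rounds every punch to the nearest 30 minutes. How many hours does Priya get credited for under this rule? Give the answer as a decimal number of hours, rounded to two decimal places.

Today: in 08:01→08:00, out 14:51→15:00; 7 h 0 min

7.00 hours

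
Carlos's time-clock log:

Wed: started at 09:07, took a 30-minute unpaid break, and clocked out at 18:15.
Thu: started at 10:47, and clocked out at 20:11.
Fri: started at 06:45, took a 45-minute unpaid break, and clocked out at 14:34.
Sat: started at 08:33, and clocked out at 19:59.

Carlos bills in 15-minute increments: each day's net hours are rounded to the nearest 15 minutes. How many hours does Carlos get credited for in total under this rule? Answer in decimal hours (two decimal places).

Wed: 09:07–18:15 = 9 h 8 min − 30 min = 8 h 38 min → rounds to 8 h 45 min
Thu: 10:47–20:11 = 9 h 24 min → rounds to 9 h 30 min
Fri: 06:45–14:34 = 7 h 49 min − 45 min = 7 h 4 min → rounds to 7 h 0 min
Sat: 08:33–19:59 = 11 h 26 min → rounds to 11 h 30 min
Total credited: 36 h 45 min.

36.75 hours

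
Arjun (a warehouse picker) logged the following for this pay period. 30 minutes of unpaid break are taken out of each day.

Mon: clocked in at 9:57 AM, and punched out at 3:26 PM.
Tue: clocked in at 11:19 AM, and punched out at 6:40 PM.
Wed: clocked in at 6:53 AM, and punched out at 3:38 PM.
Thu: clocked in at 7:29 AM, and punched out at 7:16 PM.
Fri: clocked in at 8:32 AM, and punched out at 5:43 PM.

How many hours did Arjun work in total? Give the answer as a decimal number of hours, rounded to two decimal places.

40.05 hours

Mon: 9:57 AM–3:26 PM = 5 h 29 min; less 30 min break → 4 h 59 min
Tue: 11:19 AM–6:40 PM = 7 h 21 min; less 30 min break → 6 h 51 min
Wed: 6:53 AM–3:38 PM = 8 h 45 min; less 30 min break → 8 h 15 min
Thu: 7:29 AM–7:16 PM = 11 h 47 min; less 30 min break → 11 h 17 min
Fri: 8:32 AM–5:43 PM = 9 h 11 min; less 30 min break → 8 h 41 min
Total: 4 h 59 min + 6 h 51 min + 8 h 15 min + 11 h 17 min + 8 h 41 min = 40 h 3 min.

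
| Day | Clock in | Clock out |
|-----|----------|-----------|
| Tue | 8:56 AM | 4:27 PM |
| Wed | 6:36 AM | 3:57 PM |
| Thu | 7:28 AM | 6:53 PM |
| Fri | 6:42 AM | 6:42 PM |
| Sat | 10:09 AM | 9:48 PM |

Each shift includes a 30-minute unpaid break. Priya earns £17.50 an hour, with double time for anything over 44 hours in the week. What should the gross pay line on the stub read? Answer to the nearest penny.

£960.17

Tue: 8:56 AM–4:27 PM = 7 h 31 min; less 30 min break → 7 h 1 min
Wed: 6:36 AM–3:57 PM = 9 h 21 min; less 30 min break → 8 h 51 min
Thu: 7:28 AM–6:53 PM = 11 h 25 min; less 30 min break → 10 h 55 min
Fri: 6:42 AM–6:42 PM = 12 h 0 min; less 30 min break → 11 h 30 min
Sat: 10:09 AM–9:48 PM = 11 h 39 min; less 30 min break → 11 h 9 min
Total worked: 49 h 26 min = 2966 min.
Regular 44 h 0 min = 2640 min at £17.50/h; overtime 5 h 26 min = 326 min at £35.00/h.
Pay = (2640 × £17.50 + 326 × £35.00) ÷ 60 = £960.17.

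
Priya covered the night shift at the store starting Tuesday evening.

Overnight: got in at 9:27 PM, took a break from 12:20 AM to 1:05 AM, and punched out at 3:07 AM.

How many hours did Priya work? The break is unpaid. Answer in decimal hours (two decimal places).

4.92 hours

Overnight: 9:27 PM → midnight = 2 h 33 min; midnight → 3:07 AM = 3 h 7 min; span 5 h 40 min; less 45 min break → 4 h 55 min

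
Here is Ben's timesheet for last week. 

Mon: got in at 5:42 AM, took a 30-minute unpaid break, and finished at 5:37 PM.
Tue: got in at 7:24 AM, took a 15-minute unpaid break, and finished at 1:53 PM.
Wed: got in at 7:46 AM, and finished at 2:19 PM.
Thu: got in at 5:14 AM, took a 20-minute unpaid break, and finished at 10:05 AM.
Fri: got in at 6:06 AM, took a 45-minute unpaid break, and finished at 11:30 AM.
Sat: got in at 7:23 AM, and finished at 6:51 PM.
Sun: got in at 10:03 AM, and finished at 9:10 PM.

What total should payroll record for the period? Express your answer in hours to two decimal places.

Mon: 5:42 AM–5:37 PM = 11 h 55 min; less 30 min break → 11 h 25 min
Tue: 7:24 AM–1:53 PM = 6 h 29 min; less 15 min break → 6 h 14 min
Wed: 7:46 AM–2:19 PM = 6 h 33 min
Thu: 5:14 AM–10:05 AM = 4 h 51 min; less 20 min break → 4 h 31 min
Fri: 6:06 AM–11:30 AM = 5 h 24 min; less 45 min break → 4 h 39 min
Sat: 7:23 AM–6:51 PM = 11 h 28 min
Sun: 10:03 AM–9:10 PM = 11 h 7 min
Total: 11 h 25 min + 6 h 14 min + 6 h 33 min + 4 h 31 min + 4 h 39 min + 11 h 28 min + 11 h 7 min = 55 h 57 min.

55.95 hours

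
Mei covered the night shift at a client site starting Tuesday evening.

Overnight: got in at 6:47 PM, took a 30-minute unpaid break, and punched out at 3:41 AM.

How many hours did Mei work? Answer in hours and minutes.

Overnight: 6:47 PM → midnight = 5 h 13 min; midnight → 3:41 AM = 3 h 41 min; span 8 h 54 min; less 30 min break → 8 h 24 min

8 h 24 min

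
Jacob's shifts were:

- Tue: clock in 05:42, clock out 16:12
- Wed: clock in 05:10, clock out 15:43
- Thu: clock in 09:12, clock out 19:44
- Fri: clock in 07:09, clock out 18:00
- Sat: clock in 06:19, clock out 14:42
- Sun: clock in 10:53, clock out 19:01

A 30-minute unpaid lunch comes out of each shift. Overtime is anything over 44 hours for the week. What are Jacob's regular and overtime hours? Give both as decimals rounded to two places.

Regular 44.00 hours, overtime 11.95 hours

Tue: 05:42–16:12 = 10 h 30 min; less 30 min break → 10 h 0 min
Wed: 05:10–15:43 = 10 h 33 min; less 30 min break → 10 h 3 min
Thu: 09:12–19:44 = 10 h 32 min; less 30 min break → 10 h 2 min
Fri: 07:09–18:00 = 10 h 51 min; less 30 min break → 10 h 21 min
Sat: 06:19–14:42 = 8 h 23 min; less 30 min break → 7 h 53 min
Sun: 10:53–19:01 = 8 h 8 min; less 30 min break → 7 h 38 min
Total worked: 55 h 57 min = 55.95 h.
Threshold 44 h → overtime 11 h 57 min, regular 44 h 0 min.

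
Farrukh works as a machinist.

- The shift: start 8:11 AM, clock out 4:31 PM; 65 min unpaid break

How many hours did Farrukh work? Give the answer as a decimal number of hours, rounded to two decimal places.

The shift: 8:11 AM–4:31 PM = 8 h 20 min; less 65 min break → 7 h 15 min

7.25 hours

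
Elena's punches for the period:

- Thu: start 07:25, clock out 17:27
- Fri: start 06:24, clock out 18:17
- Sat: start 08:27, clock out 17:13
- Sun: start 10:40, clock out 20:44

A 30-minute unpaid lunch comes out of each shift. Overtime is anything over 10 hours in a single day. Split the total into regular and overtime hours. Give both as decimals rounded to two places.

Thu: 07:25–17:27 = 10 h 2 min; less 30 min break → 9 h 32 min
Fri: 06:24–18:17 = 11 h 53 min; less 30 min break → 11 h 23 min
Sat: 08:27–17:13 = 8 h 46 min; less 30 min break → 8 h 16 min
Sun: 10:40–20:44 = 10 h 4 min; less 30 min break → 9 h 34 min
Thu reg 9 h 32 min / OT 0 h 0 min; Fri reg 10 h 0 min / OT 1 h 23 min; Sat reg 8 h 16 min / OT 0 h 0 min; Sun reg 9 h 34 min / OT 0 h 0 min.
Totals: regular 37 h 22 min, overtime 1 h 23 min.

Regular 37.37 hours, overtime 1.38 hours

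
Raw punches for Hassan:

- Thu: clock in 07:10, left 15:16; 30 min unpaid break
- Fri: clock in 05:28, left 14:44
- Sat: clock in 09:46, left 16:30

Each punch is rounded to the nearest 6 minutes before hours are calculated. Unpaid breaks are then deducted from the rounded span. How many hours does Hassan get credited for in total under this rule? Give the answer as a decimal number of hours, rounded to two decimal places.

23.50 hours

Thu: in 07:10→07:12, out 15:16→15:18; 8 h 6 min − 30 min = 7 h 36 min
Fri: in 05:28→05:30, out 14:44→14:42; 9 h 12 min
Sat: in 09:46→09:48, out 16:30→16:30; 6 h 42 min
Total credited: 23 h 30 min.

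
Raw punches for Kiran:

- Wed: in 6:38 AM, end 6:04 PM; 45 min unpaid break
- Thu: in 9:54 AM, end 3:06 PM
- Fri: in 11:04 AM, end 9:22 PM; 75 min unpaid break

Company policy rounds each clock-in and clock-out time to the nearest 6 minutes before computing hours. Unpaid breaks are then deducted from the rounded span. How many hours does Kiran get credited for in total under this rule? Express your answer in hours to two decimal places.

Wed: in 6:38 AM→6:36 AM, out 6:04 PM→6:06 PM; 11 h 30 min − 45 min = 10 h 45 min
Thu: in 9:54 AM→9:54 AM, out 3:06 PM→3:06 PM; 5 h 12 min
Fri: in 11:04 AM→11:06 AM, out 9:22 PM→9:24 PM; 10 h 18 min − 75 min = 9 h 3 min
Total credited: 25 h 0 min.

25.00 hours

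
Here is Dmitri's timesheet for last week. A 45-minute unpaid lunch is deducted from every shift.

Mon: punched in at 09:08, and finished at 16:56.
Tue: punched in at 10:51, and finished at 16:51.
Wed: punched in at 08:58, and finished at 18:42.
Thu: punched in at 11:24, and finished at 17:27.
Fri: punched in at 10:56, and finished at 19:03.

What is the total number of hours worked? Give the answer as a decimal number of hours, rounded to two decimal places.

Mon: 09:08–16:56 = 7 h 48 min; less 45 min break → 7 h 3 min
Tue: 10:51–16:51 = 6 h 0 min; less 45 min break → 5 h 15 min
Wed: 08:58–18:42 = 9 h 44 min; less 45 min break → 8 h 59 min
Thu: 11:24–17:27 = 6 h 3 min; less 45 min break → 5 h 18 min
Fri: 10:56–19:03 = 8 h 7 min; less 45 min break → 7 h 22 min
Total: 7 h 3 min + 5 h 15 min + 8 h 59 min + 5 h 18 min + 7 h 22 min = 33 h 57 min.

33.95 hours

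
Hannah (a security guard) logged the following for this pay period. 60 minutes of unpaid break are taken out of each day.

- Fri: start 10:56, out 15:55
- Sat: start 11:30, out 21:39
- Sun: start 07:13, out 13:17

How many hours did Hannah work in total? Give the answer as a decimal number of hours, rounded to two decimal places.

18.20 hours

Fri: 10:56–15:55 = 4 h 59 min; less 60 min break → 3 h 59 min
Sat: 11:30–21:39 = 10 h 9 min; less 60 min break → 9 h 9 min
Sun: 07:13–13:17 = 6 h 4 min; less 60 min break → 5 h 4 min
Total: 3 h 59 min + 9 h 9 min + 5 h 4 min = 18 h 12 min.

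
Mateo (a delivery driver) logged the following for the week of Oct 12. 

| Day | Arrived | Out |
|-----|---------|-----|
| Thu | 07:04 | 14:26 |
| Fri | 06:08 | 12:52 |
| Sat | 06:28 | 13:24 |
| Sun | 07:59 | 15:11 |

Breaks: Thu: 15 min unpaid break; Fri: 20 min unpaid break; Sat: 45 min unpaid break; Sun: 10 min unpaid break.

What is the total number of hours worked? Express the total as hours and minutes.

26 h 44 min

Thu: 07:04–14:26 = 7 h 22 min; less 15 min break → 7 h 7 min
Fri: 06:08–12:52 = 6 h 44 min; less 20 min break → 6 h 24 min
Sat: 06:28–13:24 = 6 h 56 min; less 45 min break → 6 h 11 min
Sun: 07:59–15:11 = 7 h 12 min; less 10 min break → 7 h 2 min
Total: 7 h 7 min + 6 h 24 min + 6 h 11 min + 7 h 2 min = 26 h 44 min.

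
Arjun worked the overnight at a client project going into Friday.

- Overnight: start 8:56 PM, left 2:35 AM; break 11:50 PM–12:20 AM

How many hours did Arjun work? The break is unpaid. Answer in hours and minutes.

Overnight: 8:56 PM → midnight = 3 h 4 min; midnight → 2:35 AM = 2 h 35 min; span 5 h 39 min; less 30 min break → 5 h 9 min

5 h 9 min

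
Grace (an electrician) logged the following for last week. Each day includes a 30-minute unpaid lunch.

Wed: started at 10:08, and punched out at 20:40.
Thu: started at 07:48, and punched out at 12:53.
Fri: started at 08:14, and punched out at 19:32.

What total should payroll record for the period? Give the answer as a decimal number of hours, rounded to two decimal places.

Wed: 10:08–20:40 = 10 h 32 min; less 30 min break → 10 h 2 min
Thu: 07:48–12:53 = 5 h 5 min; less 30 min break → 4 h 35 min
Fri: 08:14–19:32 = 11 h 18 min; less 30 min break → 10 h 48 min
Total: 10 h 2 min + 4 h 35 min + 10 h 48 min = 25 h 25 min.

25.42 hours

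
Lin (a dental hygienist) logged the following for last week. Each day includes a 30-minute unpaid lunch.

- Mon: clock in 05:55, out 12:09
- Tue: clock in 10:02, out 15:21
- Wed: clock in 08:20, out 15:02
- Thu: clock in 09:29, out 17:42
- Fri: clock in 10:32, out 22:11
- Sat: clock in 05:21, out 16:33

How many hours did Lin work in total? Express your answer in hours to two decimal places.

Mon: 05:55–12:09 = 6 h 14 min; less 30 min break → 5 h 44 min
Tue: 10:02–15:21 = 5 h 19 min; less 30 min break → 4 h 49 min
Wed: 08:20–15:02 = 6 h 42 min; less 30 min break → 6 h 12 min
Thu: 09:29–17:42 = 8 h 13 min; less 30 min break → 7 h 43 min
Fri: 10:32–22:11 = 11 h 39 min; less 30 min break → 11 h 9 min
Sat: 05:21–16:33 = 11 h 12 min; less 30 min break → 10 h 42 min
Total: 5 h 44 min + 4 h 49 min + 6 h 12 min + 7 h 43 min + 11 h 9 min + 10 h 42 min = 46 h 19 min.

46.32 hours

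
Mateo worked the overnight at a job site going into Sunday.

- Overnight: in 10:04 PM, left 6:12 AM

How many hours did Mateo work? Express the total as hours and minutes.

8 h 8 min

Overnight: 10:04 PM → midnight = 1 h 56 min; midnight → 6:12 AM = 6 h 12 min; span 8 h 8 min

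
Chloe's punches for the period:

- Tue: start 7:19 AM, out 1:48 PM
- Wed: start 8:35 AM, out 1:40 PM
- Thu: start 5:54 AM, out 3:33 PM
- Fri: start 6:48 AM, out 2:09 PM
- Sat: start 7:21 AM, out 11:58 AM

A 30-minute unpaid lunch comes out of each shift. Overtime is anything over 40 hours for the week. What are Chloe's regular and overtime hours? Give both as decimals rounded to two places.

Tue: 7:19 AM–1:48 PM = 6 h 29 min; less 30 min break → 5 h 59 min
Wed: 8:35 AM–1:40 PM = 5 h 5 min; less 30 min break → 4 h 35 min
Thu: 5:54 AM–3:33 PM = 9 h 39 min; less 30 min break → 9 h 9 min
Fri: 6:48 AM–2:09 PM = 7 h 21 min; less 30 min break → 6 h 51 min
Sat: 7:21 AM–11:58 AM = 4 h 37 min; less 30 min break → 4 h 7 min
Total worked: 30 h 41 min = 30.68 h.
Threshold 40 h → overtime 0 h 0 min, regular 30 h 41 min.

Regular 30.68 hours, overtime 0.00 hours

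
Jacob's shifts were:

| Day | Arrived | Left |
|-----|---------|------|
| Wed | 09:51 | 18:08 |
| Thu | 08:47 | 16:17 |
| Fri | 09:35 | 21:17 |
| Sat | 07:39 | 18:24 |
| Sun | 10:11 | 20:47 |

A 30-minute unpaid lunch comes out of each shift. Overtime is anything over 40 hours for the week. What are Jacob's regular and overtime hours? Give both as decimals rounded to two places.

Regular 40.00 hours, overtime 6.33 hours

Wed: 09:51–18:08 = 8 h 17 min; less 30 min break → 7 h 47 min
Thu: 08:47–16:17 = 7 h 30 min; less 30 min break → 7 h 0 min
Fri: 09:35–21:17 = 11 h 42 min; less 30 min break → 11 h 12 min
Sat: 07:39–18:24 = 10 h 45 min; less 30 min break → 10 h 15 min
Sun: 10:11–20:47 = 10 h 36 min; less 30 min break → 10 h 6 min
Total worked: 46 h 20 min = 46.33 h.
Threshold 40 h → overtime 6 h 20 min, regular 40 h 0 min.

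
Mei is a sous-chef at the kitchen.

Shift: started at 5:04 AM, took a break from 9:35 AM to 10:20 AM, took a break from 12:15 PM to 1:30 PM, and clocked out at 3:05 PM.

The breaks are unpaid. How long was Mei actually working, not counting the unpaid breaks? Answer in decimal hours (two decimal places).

Shift: 5:04 AM–3:05 PM = 10 h 1 min; less 120 min break → 8 h 1 min

8.02 hours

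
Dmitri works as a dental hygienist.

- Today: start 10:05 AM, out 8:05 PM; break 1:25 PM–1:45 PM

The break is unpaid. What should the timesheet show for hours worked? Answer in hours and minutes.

Today: 10:05 AM–8:05 PM = 10 h 0 min; less 20 min break → 9 h 40 min

9 h 40 min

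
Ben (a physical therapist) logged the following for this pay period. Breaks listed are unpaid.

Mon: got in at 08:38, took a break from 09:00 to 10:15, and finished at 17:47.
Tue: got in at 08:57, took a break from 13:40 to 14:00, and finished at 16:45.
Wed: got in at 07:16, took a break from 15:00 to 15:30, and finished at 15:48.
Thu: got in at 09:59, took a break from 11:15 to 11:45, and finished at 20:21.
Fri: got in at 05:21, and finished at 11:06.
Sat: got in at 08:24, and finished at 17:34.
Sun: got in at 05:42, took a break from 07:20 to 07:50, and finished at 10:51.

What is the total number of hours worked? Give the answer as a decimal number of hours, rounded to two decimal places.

Mon: 08:38–17:47 = 9 h 9 min; less 75 min break → 7 h 54 min
Tue: 08:57–16:45 = 7 h 48 min; less 20 min break → 7 h 28 min
Wed: 07:16–15:48 = 8 h 32 min; less 30 min break → 8 h 2 min
Thu: 09:59–20:21 = 10 h 22 min; less 30 min break → 9 h 52 min
Fri: 05:21–11:06 = 5 h 45 min
Sat: 08:24–17:34 = 9 h 10 min
Sun: 05:42–10:51 = 5 h 9 min; less 30 min break → 4 h 39 min
Total: 7 h 54 min + 7 h 28 min + 8 h 2 min + 9 h 52 min + 5 h 45 min + 9 h 10 min + 4 h 39 min = 52 h 50 min.

52.83 hours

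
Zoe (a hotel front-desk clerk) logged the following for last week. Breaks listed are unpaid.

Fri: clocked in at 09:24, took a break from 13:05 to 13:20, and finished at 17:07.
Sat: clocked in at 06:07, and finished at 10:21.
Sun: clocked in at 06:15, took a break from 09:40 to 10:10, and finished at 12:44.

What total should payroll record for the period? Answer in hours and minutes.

Fri: 09:24–17:07 = 7 h 43 min; less 15 min break → 7 h 28 min
Sat: 06:07–10:21 = 4 h 14 min
Sun: 06:15–12:44 = 6 h 29 min; less 30 min break → 5 h 59 min
Total: 7 h 28 min + 4 h 14 min + 5 h 59 min = 17 h 41 min.

17 h 41 min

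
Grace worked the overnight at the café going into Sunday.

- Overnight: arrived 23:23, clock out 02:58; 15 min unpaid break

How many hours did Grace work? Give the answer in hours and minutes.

Overnight: 23:23 → midnight = 0 h 37 min; midnight → 02:58 = 2 h 58 min; span 3 h 35 min; less 15 min break → 3 h 20 min

3 h 20 min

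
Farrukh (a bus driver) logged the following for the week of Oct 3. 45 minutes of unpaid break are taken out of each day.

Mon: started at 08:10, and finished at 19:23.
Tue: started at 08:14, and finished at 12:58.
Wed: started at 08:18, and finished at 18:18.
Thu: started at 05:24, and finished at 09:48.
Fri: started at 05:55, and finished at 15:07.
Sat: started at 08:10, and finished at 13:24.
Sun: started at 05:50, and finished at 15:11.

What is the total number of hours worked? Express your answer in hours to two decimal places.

Mon: 08:10–19:23 = 11 h 13 min; less 45 min break → 10 h 28 min
Tue: 08:14–12:58 = 4 h 44 min; less 45 min break → 3 h 59 min
Wed: 08:18–18:18 = 10 h 0 min; less 45 min break → 9 h 15 min
Thu: 05:24–09:48 = 4 h 24 min; less 45 min break → 3 h 39 min
Fri: 05:55–15:07 = 9 h 12 min; less 45 min break → 8 h 27 min
Sat: 08:10–13:24 = 5 h 14 min; less 45 min break → 4 h 29 min
Sun: 05:50–15:11 = 9 h 21 min; less 45 min break → 8 h 36 min
Total: 10 h 28 min + 3 h 59 min + 9 h 15 min + 3 h 39 min + 8 h 27 min + 4 h 29 min + 8 h 36 min = 48 h 53 min.

48.88 hours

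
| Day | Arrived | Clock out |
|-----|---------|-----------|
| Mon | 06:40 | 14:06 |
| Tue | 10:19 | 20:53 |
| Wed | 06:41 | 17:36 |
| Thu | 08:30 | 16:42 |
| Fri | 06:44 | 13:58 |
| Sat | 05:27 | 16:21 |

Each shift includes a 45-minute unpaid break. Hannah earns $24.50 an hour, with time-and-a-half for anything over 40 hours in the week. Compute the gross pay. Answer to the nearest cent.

$1375.06

Mon: 06:40–14:06 = 7 h 26 min; less 45 min break → 6 h 41 min
Tue: 10:19–20:53 = 10 h 34 min; less 45 min break → 9 h 49 min
Wed: 06:41–17:36 = 10 h 55 min; less 45 min break → 10 h 10 min
Thu: 08:30–16:42 = 8 h 12 min; less 45 min break → 7 h 27 min
Fri: 06:44–13:58 = 7 h 14 min; less 45 min break → 6 h 29 min
Sat: 05:27–16:21 = 10 h 54 min; less 45 min break → 10 h 9 min
Total worked: 50 h 45 min = 3045 min.
Regular 40 h 0 min = 2400 min at $24.50/h; overtime 10 h 45 min = 645 min at $36.75/h.
Pay = (2400 × $24.50 + 645 × $36.75) ÷ 60 = $1375.06.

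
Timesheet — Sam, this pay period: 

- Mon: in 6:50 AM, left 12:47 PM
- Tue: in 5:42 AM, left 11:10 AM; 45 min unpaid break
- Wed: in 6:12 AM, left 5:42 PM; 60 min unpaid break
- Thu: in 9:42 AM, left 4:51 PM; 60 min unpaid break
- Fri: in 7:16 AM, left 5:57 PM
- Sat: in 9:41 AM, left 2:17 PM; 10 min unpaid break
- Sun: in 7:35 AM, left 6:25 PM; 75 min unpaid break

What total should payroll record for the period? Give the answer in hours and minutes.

Mon: 6:50 AM–12:47 PM = 5 h 57 min
Tue: 5:42 AM–11:10 AM = 5 h 28 min; less 45 min break → 4 h 43 min
Wed: 6:12 AM–5:42 PM = 11 h 30 min; less 60 min break → 10 h 30 min
Thu: 9:42 AM–4:51 PM = 7 h 9 min; less 60 min break → 6 h 9 min
Fri: 7:16 AM–5:57 PM = 10 h 41 min
Sat: 9:41 AM–2:17 PM = 4 h 36 min; less 10 min break → 4 h 26 min
Sun: 7:35 AM–6:25 PM = 10 h 50 min; less 75 min break → 9 h 35 min
Total: 5 h 57 min + 4 h 43 min + 10 h 30 min + 6 h 9 min + 10 h 41 min + 4 h 26 min + 9 h 35 min = 52 h 1 min.

52 h 1 min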